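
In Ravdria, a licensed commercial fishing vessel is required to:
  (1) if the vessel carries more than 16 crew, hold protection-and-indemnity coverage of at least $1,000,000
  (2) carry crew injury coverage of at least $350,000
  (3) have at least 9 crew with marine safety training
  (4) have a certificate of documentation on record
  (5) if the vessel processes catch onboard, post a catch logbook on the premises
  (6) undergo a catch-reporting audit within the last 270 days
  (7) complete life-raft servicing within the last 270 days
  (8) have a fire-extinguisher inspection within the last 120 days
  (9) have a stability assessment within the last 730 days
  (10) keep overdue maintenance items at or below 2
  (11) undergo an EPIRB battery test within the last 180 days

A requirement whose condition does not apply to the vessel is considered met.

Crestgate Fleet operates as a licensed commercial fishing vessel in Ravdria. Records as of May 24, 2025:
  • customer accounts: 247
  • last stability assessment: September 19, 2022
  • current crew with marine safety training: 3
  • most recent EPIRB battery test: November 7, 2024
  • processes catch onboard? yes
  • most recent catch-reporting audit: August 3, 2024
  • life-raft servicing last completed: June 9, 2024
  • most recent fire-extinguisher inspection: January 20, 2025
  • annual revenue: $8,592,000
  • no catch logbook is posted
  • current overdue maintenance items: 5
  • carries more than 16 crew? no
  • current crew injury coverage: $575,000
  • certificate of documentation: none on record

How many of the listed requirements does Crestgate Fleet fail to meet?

1. condition 'carries more than 16 crew' does not hold → requirement n/a → met
2. crew injury coverage $575,000 ≥ $350,000 → met
3. crew with marine safety training 3 < 9 → not met
4. certificate of documentation absent → not met
5. condition 'processes catch onboard' holds; catch logbook absent → not met
6. catch-reporting audit 294 days ago vs limit 270 → not met
7. life-raft servicing 349 days ago vs limit 270 → not met
8. fire-extinguisher inspection 124 days ago vs limit 120 → not met
9. stability assessment 978 days ago vs limit 730 → not met
10. overdue maintenance items 5 > 2 → not met
11. EPIRB battery test 198 days ago vs limit 180 → not met
Not met: 9 of 11

9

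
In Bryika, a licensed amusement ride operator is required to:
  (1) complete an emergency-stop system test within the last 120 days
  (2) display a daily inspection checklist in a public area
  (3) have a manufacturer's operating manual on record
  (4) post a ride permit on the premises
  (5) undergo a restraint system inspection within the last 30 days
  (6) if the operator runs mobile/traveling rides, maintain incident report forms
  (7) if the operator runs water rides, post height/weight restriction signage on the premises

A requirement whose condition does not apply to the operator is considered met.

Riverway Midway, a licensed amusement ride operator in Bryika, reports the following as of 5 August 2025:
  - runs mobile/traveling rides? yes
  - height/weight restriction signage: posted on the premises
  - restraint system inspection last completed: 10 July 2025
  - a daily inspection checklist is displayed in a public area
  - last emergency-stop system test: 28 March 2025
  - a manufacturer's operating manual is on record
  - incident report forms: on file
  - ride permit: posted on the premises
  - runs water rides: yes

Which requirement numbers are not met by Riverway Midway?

1. emergency-stop system test 130 days ago vs limit 120 → not met
2. daily inspection checklist present → met
3. manufacturer's operating manual present → met
4. ride permit present → met
5. restraint system inspection 26 days ago vs limit 30 → met
6. condition 'runs mobile/traveling rides' holds; incident report forms present → met
7. condition 'runs water rides' holds; height/weight restriction signage present → met
Not met: 1

1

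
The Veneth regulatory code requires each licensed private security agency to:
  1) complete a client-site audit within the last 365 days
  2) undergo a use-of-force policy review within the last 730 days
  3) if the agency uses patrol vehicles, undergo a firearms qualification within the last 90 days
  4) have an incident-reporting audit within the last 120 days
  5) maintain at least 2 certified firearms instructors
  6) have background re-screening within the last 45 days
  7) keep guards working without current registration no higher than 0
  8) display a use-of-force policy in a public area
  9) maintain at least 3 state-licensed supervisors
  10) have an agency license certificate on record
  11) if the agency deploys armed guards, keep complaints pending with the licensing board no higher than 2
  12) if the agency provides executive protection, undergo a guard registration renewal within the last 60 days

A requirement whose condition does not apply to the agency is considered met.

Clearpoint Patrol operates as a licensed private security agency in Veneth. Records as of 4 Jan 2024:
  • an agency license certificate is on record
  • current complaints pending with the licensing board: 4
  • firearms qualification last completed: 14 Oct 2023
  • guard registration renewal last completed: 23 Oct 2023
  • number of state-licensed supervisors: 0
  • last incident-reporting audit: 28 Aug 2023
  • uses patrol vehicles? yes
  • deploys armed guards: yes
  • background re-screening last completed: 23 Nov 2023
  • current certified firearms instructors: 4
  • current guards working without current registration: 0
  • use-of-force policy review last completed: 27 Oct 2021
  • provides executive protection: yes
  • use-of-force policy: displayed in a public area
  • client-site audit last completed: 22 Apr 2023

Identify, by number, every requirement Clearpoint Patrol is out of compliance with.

1. client-site audit 257 days ago vs limit 365 → met
2. use-of-force policy review 799 days ago vs limit 730 → not met
3. condition 'uses patrol vehicles' holds; firearms qualification 82 days ago vs limit 90 → met
4. incident-reporting audit 129 days ago vs limit 120 → not met
5. certified firearms instructors 4 ≥ 2 → met
6. background re-screening 42 days ago vs limit 45 → met
7. guards working without current registration 0 ≤ 0 → met
8. use-of-force policy present → met
9. state-licensed supervisors 0 < 3 → not met
10. agency license certificate present → met
11. condition 'deploys armed guards' holds; complaints pending with the licensing board 4 > 2 → not met
12. condition 'provides executive protection' holds; guard registration renewal 73 days ago vs limit 60 → not met
Not met: 2, 4, 9, 11, 12

2, 4, 9, 11, 12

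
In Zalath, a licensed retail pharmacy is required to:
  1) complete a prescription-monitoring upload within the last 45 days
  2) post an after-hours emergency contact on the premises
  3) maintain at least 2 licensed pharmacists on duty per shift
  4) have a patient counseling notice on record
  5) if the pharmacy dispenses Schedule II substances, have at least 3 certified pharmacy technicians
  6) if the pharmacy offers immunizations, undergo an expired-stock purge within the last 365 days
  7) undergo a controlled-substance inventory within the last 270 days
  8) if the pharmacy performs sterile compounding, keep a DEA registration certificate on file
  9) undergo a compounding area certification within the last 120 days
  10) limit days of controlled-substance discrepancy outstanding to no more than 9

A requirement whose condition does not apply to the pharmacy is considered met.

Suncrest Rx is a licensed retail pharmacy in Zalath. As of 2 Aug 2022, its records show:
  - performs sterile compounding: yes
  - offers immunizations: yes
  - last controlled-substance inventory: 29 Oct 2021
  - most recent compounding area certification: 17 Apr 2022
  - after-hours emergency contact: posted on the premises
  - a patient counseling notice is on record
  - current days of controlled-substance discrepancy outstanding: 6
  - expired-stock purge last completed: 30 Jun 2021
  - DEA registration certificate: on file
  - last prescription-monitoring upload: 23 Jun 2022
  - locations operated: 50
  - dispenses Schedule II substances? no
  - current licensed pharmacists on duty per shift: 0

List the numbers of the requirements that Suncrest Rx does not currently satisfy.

1. prescription-monitoring upload 40 days ago vs limit 45 → met
2. after-hours emergency contact present → met
3. licensed pharmacists on duty per shift 0 < 2 → not met
4. patient counseling notice present → met
5. condition 'dispenses Schedule II substances' does not hold → requirement n/a → met
6. condition 'offers immunizations' holds; expired-stock purge 398 days ago vs limit 365 → not met
7. controlled-substance inventory 277 days ago vs limit 270 → not met
8. condition 'performs sterile compounding' holds; DEA registration certificate present → met
9. compounding area certification 107 days ago vs limit 120 → met
10. days of controlled-substance discrepancy outstanding 6 ≤ 9 → met
Not met: 3, 6, 7

3, 6, 7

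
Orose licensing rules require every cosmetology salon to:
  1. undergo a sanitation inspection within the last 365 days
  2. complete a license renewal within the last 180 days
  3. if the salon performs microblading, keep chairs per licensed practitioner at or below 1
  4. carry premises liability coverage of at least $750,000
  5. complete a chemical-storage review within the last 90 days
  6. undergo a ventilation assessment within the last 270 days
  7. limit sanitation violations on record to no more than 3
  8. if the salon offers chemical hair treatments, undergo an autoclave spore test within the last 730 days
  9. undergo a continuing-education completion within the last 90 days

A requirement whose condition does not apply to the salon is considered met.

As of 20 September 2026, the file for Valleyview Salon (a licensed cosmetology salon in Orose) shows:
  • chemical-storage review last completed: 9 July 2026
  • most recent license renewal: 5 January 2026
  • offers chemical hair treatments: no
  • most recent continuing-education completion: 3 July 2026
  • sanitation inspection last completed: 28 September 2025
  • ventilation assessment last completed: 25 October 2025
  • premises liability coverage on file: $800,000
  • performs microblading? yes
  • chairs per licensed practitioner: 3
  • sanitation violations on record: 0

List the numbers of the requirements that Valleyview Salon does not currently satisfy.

2, 3, 6

1. sanitation inspection 357 days ago vs limit 365 → met
2. license renewal 258 days ago vs limit 180 → not met
3. condition 'performs microblading' holds; chairs per licensed practitioner 3 > 1 → not met
4. premises liability coverage $800,000 ≥ $750,000 → met
5. chemical-storage review 73 days ago vs limit 90 → met
6. ventilation assessment 330 days ago vs limit 270 → not met
7. sanitation violations on record 0 ≤ 3 → met
8. condition 'offers chemical hair treatments' does not hold → requirement n/a → met
9. continuing-education completion 79 days ago vs limit 90 → met
Not met: 2, 3, 6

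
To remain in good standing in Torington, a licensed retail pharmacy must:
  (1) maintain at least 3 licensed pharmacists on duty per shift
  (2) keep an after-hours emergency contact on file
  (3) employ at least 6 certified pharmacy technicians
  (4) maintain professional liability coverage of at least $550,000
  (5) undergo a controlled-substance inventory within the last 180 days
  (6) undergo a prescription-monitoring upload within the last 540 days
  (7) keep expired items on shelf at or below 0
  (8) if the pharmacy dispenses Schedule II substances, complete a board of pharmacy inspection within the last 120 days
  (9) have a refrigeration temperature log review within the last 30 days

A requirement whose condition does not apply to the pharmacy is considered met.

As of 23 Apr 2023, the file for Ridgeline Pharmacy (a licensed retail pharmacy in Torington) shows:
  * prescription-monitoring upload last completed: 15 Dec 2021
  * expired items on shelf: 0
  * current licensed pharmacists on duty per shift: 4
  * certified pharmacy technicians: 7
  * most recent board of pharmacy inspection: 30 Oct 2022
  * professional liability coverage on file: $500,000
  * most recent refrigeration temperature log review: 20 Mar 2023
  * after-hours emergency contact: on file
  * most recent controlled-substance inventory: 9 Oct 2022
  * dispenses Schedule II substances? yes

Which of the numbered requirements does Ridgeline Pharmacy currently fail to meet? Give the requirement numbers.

4, 5, 8, 9

1. licensed pharmacists on duty per shift 4 ≥ 3 → met
2. after-hours emergency contact present → met
3. certified pharmacy technicians 7 ≥ 6 → met
4. professional liability coverage $500,000 < $550,000 → not met
5. controlled-substance inventory 196 days ago vs limit 180 → not met
6. prescription-monitoring upload 494 days ago vs limit 540 → met
7. expired items on shelf 0 ≤ 0 → met
8. condition 'dispenses Schedule II substances' holds; board of pharmacy inspection 175 days ago vs limit 120 → not met
9. refrigeration temperature log review 34 days ago vs limit 30 → not met
Not met: 4, 5, 8, 9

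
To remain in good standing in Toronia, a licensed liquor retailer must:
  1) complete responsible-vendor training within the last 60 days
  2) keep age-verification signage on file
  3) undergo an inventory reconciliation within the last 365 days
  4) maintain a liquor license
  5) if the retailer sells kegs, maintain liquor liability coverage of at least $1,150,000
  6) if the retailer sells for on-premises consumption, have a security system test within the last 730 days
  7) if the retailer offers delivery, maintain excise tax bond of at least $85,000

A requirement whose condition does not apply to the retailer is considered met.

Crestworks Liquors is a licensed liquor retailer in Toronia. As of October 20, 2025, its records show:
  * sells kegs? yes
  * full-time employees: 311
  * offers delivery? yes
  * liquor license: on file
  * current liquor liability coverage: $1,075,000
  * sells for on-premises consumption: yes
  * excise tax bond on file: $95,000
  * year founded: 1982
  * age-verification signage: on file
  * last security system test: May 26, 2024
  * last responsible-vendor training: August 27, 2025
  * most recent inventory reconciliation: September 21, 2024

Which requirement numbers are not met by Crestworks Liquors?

3, 5

1. responsible-vendor training 54 days ago vs limit 60 → met
2. age-verification signage present → met
3. inventory reconciliation 394 days ago vs limit 365 → not met
4. liquor license present → met
5. condition 'sells kegs' holds; liquor liability coverage $1,075,000 < $1,150,000 → not met
6. condition 'sells for on-premises consumption' holds; security system test 512 days ago vs limit 730 → met
7. condition 'offers delivery' holds; excise tax bond $95,000 ≥ $85,000 → met
Not met: 3, 5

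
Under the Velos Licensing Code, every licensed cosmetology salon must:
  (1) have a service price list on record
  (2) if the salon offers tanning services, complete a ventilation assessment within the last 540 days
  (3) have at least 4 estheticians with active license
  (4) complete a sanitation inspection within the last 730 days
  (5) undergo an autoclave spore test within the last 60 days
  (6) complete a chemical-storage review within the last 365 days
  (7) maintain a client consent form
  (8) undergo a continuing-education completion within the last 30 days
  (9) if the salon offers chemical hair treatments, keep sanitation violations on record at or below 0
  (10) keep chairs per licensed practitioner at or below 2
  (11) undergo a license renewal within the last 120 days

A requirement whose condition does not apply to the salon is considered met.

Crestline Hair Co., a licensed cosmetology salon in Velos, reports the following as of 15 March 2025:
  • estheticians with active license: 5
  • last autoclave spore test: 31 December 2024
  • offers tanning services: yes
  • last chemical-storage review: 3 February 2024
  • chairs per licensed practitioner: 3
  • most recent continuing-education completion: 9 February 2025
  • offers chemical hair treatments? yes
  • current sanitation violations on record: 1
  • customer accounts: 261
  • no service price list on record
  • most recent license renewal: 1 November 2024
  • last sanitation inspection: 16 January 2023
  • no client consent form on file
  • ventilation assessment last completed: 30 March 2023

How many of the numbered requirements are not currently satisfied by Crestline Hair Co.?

10

1. service price list absent → not met
2. condition 'offers tanning services' holds; ventilation assessment 716 days ago vs limit 540 → not met
3. estheticians with active license 5 ≥ 4 → met
4. sanitation inspection 789 days ago vs limit 730 → not met
5. autoclave spore test 74 days ago vs limit 60 → not met
6. chemical-storage review 406 days ago vs limit 365 → not met
7. client consent form absent → not met
8. continuing-education completion 34 days ago vs limit 30 → not met
9. condition 'offers chemical hair treatments' holds; sanitation violations on record 1 > 0 → not met
10. chairs per licensed practitioner 3 > 2 → not met
11. license renewal 134 days ago vs limit 120 → not met
Not met: 10 of 11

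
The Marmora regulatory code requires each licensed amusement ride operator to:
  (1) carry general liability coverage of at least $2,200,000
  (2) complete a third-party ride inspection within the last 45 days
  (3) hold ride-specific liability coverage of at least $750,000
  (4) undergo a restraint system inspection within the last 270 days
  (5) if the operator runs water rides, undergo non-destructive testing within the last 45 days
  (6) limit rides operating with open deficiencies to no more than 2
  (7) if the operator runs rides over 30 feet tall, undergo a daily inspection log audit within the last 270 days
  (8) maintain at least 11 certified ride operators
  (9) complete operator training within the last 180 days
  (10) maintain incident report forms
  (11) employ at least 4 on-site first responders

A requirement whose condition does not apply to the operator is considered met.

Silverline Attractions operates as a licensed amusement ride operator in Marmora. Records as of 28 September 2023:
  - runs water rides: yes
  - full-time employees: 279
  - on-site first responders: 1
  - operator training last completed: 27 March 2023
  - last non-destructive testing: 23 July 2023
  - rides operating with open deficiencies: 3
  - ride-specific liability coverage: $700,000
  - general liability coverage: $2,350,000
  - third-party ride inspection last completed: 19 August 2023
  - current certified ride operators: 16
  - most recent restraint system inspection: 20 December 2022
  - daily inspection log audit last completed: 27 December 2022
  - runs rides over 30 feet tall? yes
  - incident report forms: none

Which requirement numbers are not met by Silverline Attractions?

3, 4, 5, 6, 7, 9, 10, 11

1. general liability coverage $2,350,000 ≥ $2,200,000 → met
2. third-party ride inspection 40 days ago vs limit 45 → met
3. ride-specific liability coverage $700,000 < $750,000 → not met
4. restraint system inspection 282 days ago vs limit 270 → not met
5. condition 'runs water rides' holds; non-destructive testing 67 days ago vs limit 45 → not met
6. rides operating with open deficiencies 3 > 2 → not met
7. condition 'runs rides over 30 feet tall' holds; daily inspection log audit 275 days ago vs limit 270 → not met
8. certified ride operators 16 ≥ 11 → met
9. operator training 185 days ago vs limit 180 → not met
10. incident report forms absent → not met
11. on-site first responders 1 < 4 → not met
Not met: 3, 4, 5, 6, 7, 9, 10, 11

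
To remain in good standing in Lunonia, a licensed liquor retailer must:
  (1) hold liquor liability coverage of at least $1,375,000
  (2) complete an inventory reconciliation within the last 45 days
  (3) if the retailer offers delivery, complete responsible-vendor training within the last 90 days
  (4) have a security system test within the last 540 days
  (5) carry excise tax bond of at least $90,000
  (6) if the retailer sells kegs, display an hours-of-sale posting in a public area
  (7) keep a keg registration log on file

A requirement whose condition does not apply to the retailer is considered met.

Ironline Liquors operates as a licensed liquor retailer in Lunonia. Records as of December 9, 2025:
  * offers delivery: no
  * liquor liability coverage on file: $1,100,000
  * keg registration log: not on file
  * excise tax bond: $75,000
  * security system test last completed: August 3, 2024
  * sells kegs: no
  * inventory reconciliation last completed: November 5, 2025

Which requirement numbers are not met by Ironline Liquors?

1. liquor liability coverage $1,100,000 < $1,375,000 → not met
2. inventory reconciliation 34 days ago vs limit 45 → met
3. condition 'offers delivery' does not hold → requirement n/a → met
4. security system test 493 days ago vs limit 540 → met
5. excise tax bond $75,000 < $90,000 → not met
6. condition 'sells kegs' does not hold → requirement n/a → met
7. keg registration log absent → not met
Not met: 1, 5, 7

1, 5, 7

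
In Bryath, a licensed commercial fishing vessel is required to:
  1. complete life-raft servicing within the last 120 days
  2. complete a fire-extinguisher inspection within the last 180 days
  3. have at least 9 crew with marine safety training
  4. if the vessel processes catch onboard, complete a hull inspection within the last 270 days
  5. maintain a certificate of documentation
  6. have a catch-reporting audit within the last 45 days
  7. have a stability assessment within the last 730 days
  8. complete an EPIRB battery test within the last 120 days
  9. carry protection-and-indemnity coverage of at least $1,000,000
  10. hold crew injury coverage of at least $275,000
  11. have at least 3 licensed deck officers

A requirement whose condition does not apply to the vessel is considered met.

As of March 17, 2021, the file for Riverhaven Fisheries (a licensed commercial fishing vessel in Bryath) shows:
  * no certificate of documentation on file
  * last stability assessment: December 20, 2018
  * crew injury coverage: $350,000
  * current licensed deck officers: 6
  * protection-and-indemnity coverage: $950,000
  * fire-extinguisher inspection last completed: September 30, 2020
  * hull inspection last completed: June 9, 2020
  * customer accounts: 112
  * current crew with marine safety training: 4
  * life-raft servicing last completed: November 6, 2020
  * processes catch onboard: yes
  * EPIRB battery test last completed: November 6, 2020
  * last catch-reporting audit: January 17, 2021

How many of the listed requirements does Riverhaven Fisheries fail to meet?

8

1. life-raft servicing 131 days ago vs limit 120 → not met
2. fire-extinguisher inspection 168 days ago vs limit 180 → met
3. crew with marine safety training 4 < 9 → not met
4. condition 'processes catch onboard' holds; hull inspection 281 days ago vs limit 270 → not met
5. certificate of documentation absent → not met
6. catch-reporting audit 59 days ago vs limit 45 → not met
7. stability assessment 818 days ago vs limit 730 → not met
8. EPIRB battery test 131 days ago vs limit 120 → not met
9. protection-and-indemnity coverage $950,000 < $1,000,000 → not met
10. crew injury coverage $350,000 ≥ $275,000 → met
11. licensed deck officers 6 ≥ 3 → met
Not met: 8 of 11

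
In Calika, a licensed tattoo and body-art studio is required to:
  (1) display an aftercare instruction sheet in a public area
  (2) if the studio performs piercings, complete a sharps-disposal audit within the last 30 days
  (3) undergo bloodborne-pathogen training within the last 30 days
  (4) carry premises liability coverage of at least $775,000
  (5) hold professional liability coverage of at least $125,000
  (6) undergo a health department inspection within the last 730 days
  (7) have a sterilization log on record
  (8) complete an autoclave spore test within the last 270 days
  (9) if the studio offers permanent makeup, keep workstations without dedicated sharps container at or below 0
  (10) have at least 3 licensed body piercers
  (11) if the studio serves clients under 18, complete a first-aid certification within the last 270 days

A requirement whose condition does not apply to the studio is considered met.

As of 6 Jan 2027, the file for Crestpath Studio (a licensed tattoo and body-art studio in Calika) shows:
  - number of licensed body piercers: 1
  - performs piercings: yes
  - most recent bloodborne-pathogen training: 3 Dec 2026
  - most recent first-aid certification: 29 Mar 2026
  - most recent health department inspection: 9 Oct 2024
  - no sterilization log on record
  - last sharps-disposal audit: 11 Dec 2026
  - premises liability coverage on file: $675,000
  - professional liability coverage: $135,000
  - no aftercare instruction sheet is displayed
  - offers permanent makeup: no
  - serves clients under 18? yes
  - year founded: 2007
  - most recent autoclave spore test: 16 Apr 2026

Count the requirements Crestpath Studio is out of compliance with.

1. aftercare instruction sheet absent → not met
2. condition 'performs piercings' holds; sharps-disposal audit 26 days ago vs limit 30 → met
3. bloodborne-pathogen training 34 days ago vs limit 30 → not met
4. premises liability coverage $675,000 < $775,000 → not met
5. professional liability coverage $135,000 ≥ $125,000 → met
6. health department inspection 819 days ago vs limit 730 → not met
7. sterilization log absent → not met
8. autoclave spore test 265 days ago vs limit 270 → met
9. condition 'offers permanent makeup' does not hold → requirement n/a → met
10. licensed body piercers 1 < 3 → not met
11. condition 'serves clients under 18' holds; first-aid certification 283 days ago vs limit 270 → not met
Not met: 7 of 11

7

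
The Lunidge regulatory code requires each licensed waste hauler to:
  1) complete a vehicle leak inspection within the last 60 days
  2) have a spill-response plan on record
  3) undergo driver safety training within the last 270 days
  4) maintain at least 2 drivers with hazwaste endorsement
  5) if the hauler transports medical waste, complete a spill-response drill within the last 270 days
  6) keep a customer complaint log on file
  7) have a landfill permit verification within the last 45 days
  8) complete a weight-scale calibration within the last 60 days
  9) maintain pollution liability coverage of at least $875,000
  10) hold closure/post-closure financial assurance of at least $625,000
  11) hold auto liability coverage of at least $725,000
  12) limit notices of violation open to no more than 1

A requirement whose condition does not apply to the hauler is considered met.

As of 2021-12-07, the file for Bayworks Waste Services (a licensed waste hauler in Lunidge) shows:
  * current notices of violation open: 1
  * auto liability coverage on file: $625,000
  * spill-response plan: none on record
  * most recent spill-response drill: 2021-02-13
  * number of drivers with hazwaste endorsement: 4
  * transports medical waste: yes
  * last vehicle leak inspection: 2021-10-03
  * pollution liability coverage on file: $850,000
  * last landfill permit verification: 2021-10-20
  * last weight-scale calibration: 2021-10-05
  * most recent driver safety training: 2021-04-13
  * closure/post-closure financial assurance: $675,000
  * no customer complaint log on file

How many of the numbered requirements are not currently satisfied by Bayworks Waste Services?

8

1. vehicle leak inspection 65 days ago vs limit 60 → not met
2. spill-response plan absent → not met
3. driver safety training 238 days ago vs limit 270 → met
4. drivers with hazwaste endorsement 4 ≥ 2 → met
5. condition 'transports medical waste' holds; spill-response drill 297 days ago vs limit 270 → not met
6. customer complaint log absent → not met
7. landfill permit verification 48 days ago vs limit 45 → not met
8. weight-scale calibration 63 days ago vs limit 60 → not met
9. pollution liability coverage $850,000 < $875,000 → not met
10. closure/post-closure financial assurance $675,000 ≥ $625,000 → met
11. auto liability coverage $625,000 < $725,000 → not met
12. notices of violation open 1 ≤ 1 → met
Not met: 8 of 12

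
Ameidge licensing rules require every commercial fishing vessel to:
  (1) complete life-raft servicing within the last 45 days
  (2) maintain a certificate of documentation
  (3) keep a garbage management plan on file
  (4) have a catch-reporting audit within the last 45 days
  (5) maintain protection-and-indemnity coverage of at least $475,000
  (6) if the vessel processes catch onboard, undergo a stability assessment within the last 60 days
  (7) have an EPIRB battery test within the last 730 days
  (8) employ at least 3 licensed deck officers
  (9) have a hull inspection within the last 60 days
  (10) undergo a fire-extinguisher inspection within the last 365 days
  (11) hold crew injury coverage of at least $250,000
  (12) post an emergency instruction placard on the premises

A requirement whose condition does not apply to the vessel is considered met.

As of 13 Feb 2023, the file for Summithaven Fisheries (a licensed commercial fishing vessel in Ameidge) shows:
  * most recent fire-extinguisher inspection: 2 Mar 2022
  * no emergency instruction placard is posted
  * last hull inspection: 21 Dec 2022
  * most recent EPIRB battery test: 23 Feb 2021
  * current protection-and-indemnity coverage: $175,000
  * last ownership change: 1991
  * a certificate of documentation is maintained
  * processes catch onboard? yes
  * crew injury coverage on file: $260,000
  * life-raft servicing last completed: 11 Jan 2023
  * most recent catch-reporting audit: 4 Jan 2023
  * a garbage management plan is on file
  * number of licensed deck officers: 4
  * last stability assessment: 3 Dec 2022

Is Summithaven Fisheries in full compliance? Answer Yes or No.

1. life-raft servicing 33 days ago vs limit 45 → met
2. certificate of documentation present → met
3. garbage management plan present → met
4. catch-reporting audit 40 days ago vs limit 45 → met
5. protection-and-indemnity coverage $175,000 < $475,000 → not met
6. condition 'processes catch onboard' holds; stability assessment 72 days ago vs limit 60 → not met
7. EPIRB battery test 720 days ago vs limit 730 → met
8. licensed deck officers 4 ≥ 3 → met
9. hull inspection 54 days ago vs limit 60 → met
10. fire-extinguisher inspection 348 days ago vs limit 365 → met
11. crew injury coverage $260,000 ≥ $250,000 → met
12. emergency instruction placard absent → not met
Not met: 5, 6, 12

No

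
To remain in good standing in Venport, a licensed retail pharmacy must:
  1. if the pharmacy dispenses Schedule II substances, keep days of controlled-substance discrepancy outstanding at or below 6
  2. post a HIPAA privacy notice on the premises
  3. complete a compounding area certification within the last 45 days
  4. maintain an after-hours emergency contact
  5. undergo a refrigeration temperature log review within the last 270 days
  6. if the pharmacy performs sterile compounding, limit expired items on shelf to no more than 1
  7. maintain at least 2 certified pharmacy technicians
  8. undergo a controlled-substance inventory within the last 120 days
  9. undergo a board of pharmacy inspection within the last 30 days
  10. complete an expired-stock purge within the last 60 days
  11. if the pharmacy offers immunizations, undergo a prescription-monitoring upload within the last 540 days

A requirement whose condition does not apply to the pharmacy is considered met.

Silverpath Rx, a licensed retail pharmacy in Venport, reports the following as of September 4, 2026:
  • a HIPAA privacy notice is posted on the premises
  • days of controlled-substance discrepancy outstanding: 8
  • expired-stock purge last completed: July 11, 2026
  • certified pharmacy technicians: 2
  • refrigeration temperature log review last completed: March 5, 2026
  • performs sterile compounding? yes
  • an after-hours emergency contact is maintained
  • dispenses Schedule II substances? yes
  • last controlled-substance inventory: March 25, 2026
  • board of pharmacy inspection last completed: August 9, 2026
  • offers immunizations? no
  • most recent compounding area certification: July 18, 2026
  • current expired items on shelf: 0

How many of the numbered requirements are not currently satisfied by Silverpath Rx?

1. condition 'dispenses Schedule II substances' holds; days of controlled-substance discrepancy outstanding 8 > 6 → not met
2. HIPAA privacy notice present → met
3. compounding area certification 48 days ago vs limit 45 → not met
4. after-hours emergency contact present → met
5. refrigeration temperature log review 183 days ago vs limit 270 → met
6. condition 'performs sterile compounding' holds; expired items on shelf 0 ≤ 1 → met
7. certified pharmacy technicians 2 ≥ 2 → met
8. controlled-substance inventory 163 days ago vs limit 120 → not met
9. board of pharmacy inspection 26 days ago vs limit 30 → met
10. expired-stock purge 55 days ago vs limit 60 → met
11. condition 'offers immunizations' does not hold → requirement n/a → met
Not met: 3 of 11

3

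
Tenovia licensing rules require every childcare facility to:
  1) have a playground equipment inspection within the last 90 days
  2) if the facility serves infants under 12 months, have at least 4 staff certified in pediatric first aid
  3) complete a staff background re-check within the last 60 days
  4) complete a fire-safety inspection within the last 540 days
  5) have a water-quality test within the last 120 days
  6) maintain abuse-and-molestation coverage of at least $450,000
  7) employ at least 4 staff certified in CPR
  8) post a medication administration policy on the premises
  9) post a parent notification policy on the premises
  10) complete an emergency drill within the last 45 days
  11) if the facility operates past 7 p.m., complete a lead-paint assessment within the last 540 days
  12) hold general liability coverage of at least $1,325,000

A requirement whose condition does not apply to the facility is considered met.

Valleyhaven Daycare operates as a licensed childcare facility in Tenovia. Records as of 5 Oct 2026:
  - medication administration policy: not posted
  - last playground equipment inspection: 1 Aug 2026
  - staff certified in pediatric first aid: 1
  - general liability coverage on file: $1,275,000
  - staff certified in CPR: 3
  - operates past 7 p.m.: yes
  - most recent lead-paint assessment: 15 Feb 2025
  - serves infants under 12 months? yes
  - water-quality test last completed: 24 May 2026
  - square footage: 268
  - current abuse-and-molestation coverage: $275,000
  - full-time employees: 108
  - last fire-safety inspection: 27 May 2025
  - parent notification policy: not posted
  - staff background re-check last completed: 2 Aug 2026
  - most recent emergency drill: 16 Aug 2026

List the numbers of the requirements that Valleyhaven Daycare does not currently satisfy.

1. playground equipment inspection 65 days ago vs limit 90 → met
2. condition 'serves infants under 12 months' holds; staff certified in pediatric first aid 1 < 4 → not met
3. staff background re-check 64 days ago vs limit 60 → not met
4. fire-safety inspection 496 days ago vs limit 540 → met
5. water-quality test 134 days ago vs limit 120 → not met
6. abuse-and-molestation coverage $275,000 < $450,000 → not met
7. staff certified in CPR 3 < 4 → not met
8. medication administration policy absent → not met
9. parent notification policy absent → not met
10. emergency drill 50 days ago vs limit 45 → not met
11. condition 'operates past 7 p.m.' holds; lead-paint assessment 597 days ago vs limit 540 → not met
12. general liability coverage $1,275,000 < $1,325,000 → not met
Not met: 2, 3, 5, 6, 7, 8, 9, 10, 11, 12

2, 3, 5, 6, 7, 8, 9, 10, 11, 12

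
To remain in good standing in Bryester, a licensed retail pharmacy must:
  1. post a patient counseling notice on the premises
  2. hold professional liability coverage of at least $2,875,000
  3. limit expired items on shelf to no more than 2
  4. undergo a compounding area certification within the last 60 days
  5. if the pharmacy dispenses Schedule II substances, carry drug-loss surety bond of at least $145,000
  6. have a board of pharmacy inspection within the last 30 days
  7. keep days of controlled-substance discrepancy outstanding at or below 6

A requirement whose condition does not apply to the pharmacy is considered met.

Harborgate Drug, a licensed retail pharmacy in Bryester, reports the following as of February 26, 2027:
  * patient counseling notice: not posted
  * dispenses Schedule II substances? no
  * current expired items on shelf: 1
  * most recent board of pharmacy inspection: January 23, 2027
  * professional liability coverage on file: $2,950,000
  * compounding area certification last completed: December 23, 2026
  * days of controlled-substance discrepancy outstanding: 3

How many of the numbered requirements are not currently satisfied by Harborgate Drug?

1. patient counseling notice absent → not met
2. professional liability coverage $2,950,000 ≥ $2,875,000 → met
3. expired items on shelf 1 ≤ 2 → met
4. compounding area certification 65 days ago vs limit 60 → not met
5. condition 'dispenses Schedule II substances' does not hold → requirement n/a → met
6. board of pharmacy inspection 34 days ago vs limit 30 → not met
7. days of controlled-substance discrepancy outstanding 3 ≤ 6 → met
Not met: 3 of 7

3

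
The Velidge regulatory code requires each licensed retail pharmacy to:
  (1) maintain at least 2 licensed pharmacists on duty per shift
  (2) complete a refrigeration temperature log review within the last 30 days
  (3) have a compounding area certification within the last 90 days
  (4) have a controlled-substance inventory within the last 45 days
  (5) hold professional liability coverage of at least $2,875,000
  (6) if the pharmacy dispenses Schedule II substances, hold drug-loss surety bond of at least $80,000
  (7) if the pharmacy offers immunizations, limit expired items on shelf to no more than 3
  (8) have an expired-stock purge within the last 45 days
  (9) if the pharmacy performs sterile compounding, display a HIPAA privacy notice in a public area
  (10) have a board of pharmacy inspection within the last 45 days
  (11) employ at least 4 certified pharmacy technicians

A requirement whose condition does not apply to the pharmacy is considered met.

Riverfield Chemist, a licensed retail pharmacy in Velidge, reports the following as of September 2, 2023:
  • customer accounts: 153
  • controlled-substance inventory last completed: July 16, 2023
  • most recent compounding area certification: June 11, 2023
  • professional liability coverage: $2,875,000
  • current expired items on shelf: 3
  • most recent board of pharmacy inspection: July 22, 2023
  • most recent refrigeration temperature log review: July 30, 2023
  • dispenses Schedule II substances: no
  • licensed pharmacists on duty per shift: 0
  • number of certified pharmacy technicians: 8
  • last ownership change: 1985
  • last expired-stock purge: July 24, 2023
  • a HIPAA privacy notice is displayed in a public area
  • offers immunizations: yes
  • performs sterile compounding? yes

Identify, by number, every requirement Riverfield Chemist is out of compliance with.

1. licensed pharmacists on duty per shift 0 < 2 → not met
2. refrigeration temperature log review 34 days ago vs limit 30 → not met
3. compounding area certification 83 days ago vs limit 90 → met
4. controlled-substance inventory 48 days ago vs limit 45 → not met
5. professional liability coverage $2,875,000 ≥ $2,875,000 → met
6. condition 'dispenses Schedule II substances' does not hold → requirement n/a → met
7. condition 'offers immunizations' holds; expired items on shelf 3 ≤ 3 → met
8. expired-stock purge 40 days ago vs limit 45 → met
9. condition 'performs sterile compounding' holds; HIPAA privacy notice present → met
10. board of pharmacy inspection 42 days ago vs limit 45 → met
11. certified pharmacy technicians 8 ≥ 4 → met
Not met: 1, 2, 4

1, 2, 4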